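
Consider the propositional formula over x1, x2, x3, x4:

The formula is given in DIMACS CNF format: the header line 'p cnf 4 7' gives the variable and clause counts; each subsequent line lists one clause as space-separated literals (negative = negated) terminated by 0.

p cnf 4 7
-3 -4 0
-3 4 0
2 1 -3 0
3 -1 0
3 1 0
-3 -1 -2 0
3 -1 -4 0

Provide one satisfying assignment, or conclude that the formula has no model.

Branch on x3: set x3 = False.
From the singleton clause (¬x1), x1 = False.
But (x1) is also a unit clause — contradiction.
Backtrack on x3: now try x3 = True.
From the singleton clause (¬x4), x4 = False.
But (x4) is also a unit clause — contradiction.
Neither x3 = True nor x3 = False works.

UNSATISFIABLE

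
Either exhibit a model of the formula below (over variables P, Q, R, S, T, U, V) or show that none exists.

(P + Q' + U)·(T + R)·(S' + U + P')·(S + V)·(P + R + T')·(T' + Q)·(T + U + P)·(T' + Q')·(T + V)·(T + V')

UNSATISFIABLE

Suppose T = 1.
The clause (Q) is unit, so Q = 1.
But (Q') is also a unit clause — contradiction.
Undo T and try T = 0.
The clause (R) is unit, so R = 1.
The clause (V) is unit, so V = 1.
But (V') is also a unit clause — contradiction.
Neither T = 1 nor T = 0 works.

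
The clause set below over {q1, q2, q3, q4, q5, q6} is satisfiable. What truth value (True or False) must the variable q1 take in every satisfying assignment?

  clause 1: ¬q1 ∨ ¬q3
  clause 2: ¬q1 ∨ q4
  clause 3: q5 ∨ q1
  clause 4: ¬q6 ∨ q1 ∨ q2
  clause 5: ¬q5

Suppose q1 = False.
The clause (q5) is unit, so q5 = True.
Now (¬q5) is unsatisfied and unit — conflict.
So every satisfying assignment has q1 = True.

True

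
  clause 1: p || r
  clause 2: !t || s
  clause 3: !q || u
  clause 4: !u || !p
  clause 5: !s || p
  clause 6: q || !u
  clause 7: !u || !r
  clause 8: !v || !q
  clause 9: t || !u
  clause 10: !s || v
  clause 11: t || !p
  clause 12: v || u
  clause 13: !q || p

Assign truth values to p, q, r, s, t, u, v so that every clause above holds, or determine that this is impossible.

Case p = true:
From the singleton clause (!u), u = false.
From the singleton clause (!q), q = false.
From the singleton clause (t), t = true.
From the singleton clause (s), s = true.
From the singleton clause (v), v = true.
No clause remains; r is free.

p: true; q: false; r: false; s: true; t: true; u: false; v: true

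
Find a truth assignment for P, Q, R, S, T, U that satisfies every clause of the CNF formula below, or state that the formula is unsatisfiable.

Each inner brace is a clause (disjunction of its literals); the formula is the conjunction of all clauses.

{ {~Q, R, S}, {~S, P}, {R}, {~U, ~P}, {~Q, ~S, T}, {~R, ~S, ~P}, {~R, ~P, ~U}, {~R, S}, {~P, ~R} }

The clause (R) is unit, so R = 1.
The clause (S) is unit, so S = 1.
The clause (P) is unit, so P = 1.
Now (~P) is unsatisfied and unit — conflict.

UNSATISFIABLE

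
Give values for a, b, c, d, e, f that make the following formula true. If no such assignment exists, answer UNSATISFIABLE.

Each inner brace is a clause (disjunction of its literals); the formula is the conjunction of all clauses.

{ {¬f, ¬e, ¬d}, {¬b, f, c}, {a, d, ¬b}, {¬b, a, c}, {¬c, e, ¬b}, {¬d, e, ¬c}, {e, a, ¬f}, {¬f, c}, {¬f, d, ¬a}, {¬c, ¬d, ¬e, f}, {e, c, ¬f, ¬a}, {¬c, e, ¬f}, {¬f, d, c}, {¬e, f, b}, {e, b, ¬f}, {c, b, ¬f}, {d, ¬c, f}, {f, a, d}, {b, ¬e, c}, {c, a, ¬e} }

a: False; b: False; c: True; d: False; e: True; f: True

Suppose f = True.
(c) alone gives c = True.
(e) alone gives e = True.
(¬d) alone gives d = False.
(¬a) alone gives a = False.
(¬b) alone gives b = False.
This assignment satisfies each clause.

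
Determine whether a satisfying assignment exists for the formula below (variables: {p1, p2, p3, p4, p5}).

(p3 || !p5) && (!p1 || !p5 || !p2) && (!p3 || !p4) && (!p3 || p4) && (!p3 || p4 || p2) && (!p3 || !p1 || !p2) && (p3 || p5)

No, unsatisfiable

Case p3 = true:
The clause (!p4) is unit, so p4 = false.
Now (p4) is unsatisfied and unit — conflict.
Backtrack on p3: now try p3 = false.
The clause (!p5) is unit, so p5 = false.
Now (p5) is unsatisfied and unit — conflict.
Either choice for p3 ends in contradiction.
No assignment satisfies every clause.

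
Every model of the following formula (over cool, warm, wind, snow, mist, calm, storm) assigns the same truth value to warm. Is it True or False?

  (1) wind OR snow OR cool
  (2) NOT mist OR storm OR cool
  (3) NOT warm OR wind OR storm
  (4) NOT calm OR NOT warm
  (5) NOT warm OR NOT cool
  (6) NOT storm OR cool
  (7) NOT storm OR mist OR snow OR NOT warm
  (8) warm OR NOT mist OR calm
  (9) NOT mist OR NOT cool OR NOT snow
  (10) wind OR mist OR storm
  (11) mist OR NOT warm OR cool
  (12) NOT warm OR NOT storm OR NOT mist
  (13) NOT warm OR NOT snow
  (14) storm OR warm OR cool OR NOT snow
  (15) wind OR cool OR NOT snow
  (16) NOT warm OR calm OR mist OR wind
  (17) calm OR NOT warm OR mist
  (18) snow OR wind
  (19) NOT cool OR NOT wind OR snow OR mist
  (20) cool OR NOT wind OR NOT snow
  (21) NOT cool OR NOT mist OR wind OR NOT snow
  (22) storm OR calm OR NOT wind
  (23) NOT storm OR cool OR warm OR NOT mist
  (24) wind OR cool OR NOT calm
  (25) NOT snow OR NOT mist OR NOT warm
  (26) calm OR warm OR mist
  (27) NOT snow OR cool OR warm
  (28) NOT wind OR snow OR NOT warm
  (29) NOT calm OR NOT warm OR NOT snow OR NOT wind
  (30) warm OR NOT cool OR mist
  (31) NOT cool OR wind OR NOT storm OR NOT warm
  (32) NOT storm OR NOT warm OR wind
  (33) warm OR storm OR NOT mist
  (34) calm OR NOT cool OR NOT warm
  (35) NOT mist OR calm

Suppose warm = true.
(NOT calm) alone gives calm = false.
(NOT cool) alone gives cool = false.
(NOT storm) alone gives storm = false.
(NOT mist) alone gives mist = false.
But (mist) is also a unit clause — contradiction.
So every satisfying assignment has warm = False.

False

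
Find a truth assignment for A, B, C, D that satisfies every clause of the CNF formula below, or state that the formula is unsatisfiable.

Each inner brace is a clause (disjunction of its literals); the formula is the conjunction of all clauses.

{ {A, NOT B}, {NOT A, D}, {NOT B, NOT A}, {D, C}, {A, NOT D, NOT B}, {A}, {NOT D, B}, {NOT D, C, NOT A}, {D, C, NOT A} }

From the singleton clause (A), A = true.
From the singleton clause (D), D = true.
From the singleton clause (NOT B), B = false.
But (B) is also a unit clause — contradiction.

UNSATISFIABLE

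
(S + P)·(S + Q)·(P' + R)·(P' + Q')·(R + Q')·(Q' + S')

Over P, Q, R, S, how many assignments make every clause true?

3

There are 2^4 = 16 truth assignments over (P, Q, R, S).
Check each against the 6 clauses (columns in the order P, Q, R, S):
  F F F F  ✗ fails (S + P)
  F F F T  ✓ satisfies all
  F F T F  ✗ fails (S + P)
  F F T T  ✓ satisfies all
  F T F F  ✗ fails (S + P)
  F T F T  ✗ fails (R + Q')
  F T T F  ✗ fails (S + P)
  F T T T  ✗ fails (Q' + S')
  T F F F  ✗ fails (S + Q)
  T F F T  ✗ fails (P' + R)
  T F T F  ✗ fails (S + Q)
  T F T T  ✓ satisfies all
  T T F F  ✗ fails (P' + R)
  T T F T  ✗ fails (P' + R)
  T T T F  ✗ fails (P' + Q')
  T T T T  ✗ fails (P' + Q')
3 of the 16 rows are models.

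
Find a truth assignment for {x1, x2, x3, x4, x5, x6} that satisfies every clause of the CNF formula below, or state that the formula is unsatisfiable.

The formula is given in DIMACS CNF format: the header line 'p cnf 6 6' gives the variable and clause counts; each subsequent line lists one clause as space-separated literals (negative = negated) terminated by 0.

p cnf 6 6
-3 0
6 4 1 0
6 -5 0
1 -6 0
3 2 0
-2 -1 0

x1: False, x2: True, x3: False, x4: True, x5: False, x6: False

(¬x3) alone gives x3 = False.
(x2) alone gives x2 = True.
(¬x1) alone gives x1 = False.
(¬x6) alone gives x6 = False.
(x4) alone gives x4 = True.
(¬x5) alone gives x5 = False.
All clauses are satisfied.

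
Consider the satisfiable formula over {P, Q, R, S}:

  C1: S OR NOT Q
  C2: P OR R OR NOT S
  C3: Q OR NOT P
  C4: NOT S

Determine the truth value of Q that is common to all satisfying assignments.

False

Suppose Q = true.
The clause (S) is unit, so S = true.
That conflicts with the unit clause (NOT S).
So every satisfying assignment has Q = False.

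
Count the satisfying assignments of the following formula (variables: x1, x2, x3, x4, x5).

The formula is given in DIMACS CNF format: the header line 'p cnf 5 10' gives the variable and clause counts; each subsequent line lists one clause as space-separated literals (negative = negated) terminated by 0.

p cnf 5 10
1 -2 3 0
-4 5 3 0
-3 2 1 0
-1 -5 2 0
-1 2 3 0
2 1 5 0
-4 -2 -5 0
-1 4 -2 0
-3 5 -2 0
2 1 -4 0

4

There are 2^5 = 32 truth assignments over (x1, x2, x3, x4, x5).
Split on x2. With x2 = True, the clauses containing x2 are satisfied and ¬x2 drops from the rest; 1 of the 2^4 = 16 assignments to the other variables satisfy what remains.
With x2 = False, by the same count on the reduced clause set, 3 assignments work.
(One model: x1=F, x2=F, x3=F, x4=F, x5=T.)
Total: 1 + 3 = 4.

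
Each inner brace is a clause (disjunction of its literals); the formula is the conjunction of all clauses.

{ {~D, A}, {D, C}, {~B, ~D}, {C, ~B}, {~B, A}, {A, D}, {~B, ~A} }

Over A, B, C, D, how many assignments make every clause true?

3

There are 2^4 = 16 truth assignments over (A, B, C, D).
Split on A. With A = 1, the clauses containing A are satisfied and ~A drops from the rest; 3 of the 2^3 = 8 assignments to the other variables satisfy what remains.
With A = 0, by the same count on the reduced clause set, 0 assignments work.
(One model: A=T, B=F, C=F, D=T.)
Total: 3 + 0 = 3.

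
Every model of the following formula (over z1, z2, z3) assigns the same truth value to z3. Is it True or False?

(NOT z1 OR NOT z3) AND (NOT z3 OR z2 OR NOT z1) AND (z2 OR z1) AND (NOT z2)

False

Suppose z3 = true.
(NOT z1) alone gives z1 = false.
(z2) alone gives z2 = true.
That conflicts with the unit clause (NOT z2).
So every satisfying assignment has z3 = False.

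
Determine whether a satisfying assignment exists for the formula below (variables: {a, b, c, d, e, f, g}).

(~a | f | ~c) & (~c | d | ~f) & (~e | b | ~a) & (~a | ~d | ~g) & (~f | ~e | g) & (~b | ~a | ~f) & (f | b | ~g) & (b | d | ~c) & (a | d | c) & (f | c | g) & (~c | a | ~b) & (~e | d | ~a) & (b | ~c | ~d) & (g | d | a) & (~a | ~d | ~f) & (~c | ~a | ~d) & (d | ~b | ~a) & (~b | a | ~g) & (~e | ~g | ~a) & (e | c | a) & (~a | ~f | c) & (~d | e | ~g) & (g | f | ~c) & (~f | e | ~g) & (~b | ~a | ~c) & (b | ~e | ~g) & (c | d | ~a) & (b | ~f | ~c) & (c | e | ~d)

Unsatisfiable

Suppose a = 0.
Suppose d = 1.
Suppose c = 0.
(e) alone gives e = 1.
Suppose f = 0.
(g) alone gives g = 1.
(b) alone gives b = 1.
That conflicts with the unit clause (~b).
Backtrack on f: now try f = 1.
(g) alone gives g = 1.
(~b) alone gives b = 0.
That conflicts with the unit clause (b).
Both values of f lead to a conflict.
Backtrack on c: now try c = 1.
(~b) alone gives b = 0.
That conflicts with the unit clause (b).
Both values of c lead to a conflict.
Backtrack on d: now try d = 0.
(c) alone gives c = 1.
(~f) alone gives f = 0.
(b) alone gives b = 1.
That conflicts with the unit clause (~b).
Both values of d lead to a conflict.
Backtrack on a: now try a = 1.
Suppose f = 1.
(~b) alone gives b = 0.
(~e) alone gives e = 0.
(~d) alone gives d = 0.
(~c) alone gives c = 0.
That conflicts with the unit clause (c).
Backtrack on f: now try f = 0.
(~c) alone gives c = 0.
(g) alone gives g = 1.
(~d) alone gives d = 0.
That conflicts with the unit clause (d).
Both values of f lead to a conflict.
Both values of a lead to a conflict.
No assignment satisfies every clause.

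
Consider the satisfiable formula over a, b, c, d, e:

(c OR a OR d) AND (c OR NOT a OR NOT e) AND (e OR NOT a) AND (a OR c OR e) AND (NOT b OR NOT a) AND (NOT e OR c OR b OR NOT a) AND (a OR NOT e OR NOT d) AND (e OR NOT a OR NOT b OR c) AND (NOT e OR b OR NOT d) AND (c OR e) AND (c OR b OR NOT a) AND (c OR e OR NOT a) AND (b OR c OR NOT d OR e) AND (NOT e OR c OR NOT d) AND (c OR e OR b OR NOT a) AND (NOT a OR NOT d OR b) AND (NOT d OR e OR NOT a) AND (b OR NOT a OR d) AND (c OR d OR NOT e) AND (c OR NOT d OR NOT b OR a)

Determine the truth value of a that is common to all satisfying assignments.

False

Suppose a = true.
From the singleton clause (e), e = true.
From the singleton clause (c), c = true.
From the singleton clause (NOT b), b = false.
From the singleton clause (NOT d), d = false.
Now (d) is unsatisfied and unit — conflict.
So every satisfying assignment has a = False.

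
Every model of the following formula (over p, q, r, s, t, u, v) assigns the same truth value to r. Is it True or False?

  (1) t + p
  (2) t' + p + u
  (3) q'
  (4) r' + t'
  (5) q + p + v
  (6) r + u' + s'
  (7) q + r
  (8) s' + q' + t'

Suppose r = 0.
Unit clause (q') forces q = 0.
That conflicts with the unit clause (q).
So every satisfying assignment has r = True.

True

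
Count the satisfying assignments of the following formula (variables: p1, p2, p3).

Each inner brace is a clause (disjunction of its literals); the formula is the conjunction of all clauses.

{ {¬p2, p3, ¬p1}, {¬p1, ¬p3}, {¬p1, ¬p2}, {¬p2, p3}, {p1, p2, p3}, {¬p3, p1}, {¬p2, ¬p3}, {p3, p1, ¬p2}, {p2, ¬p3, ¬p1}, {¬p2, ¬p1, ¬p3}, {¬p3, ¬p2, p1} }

1

There are 2^3 = 8 truth assignments over (p1, p2, p3).
Check each against the 11 clauses (columns in the order p1, p2, p3):
  F F F  ✗ fails (p1 ∨ p2 ∨ p3)
  F F T  ✗ fails (¬p3 ∨ p1)
  F T F  ✗ fails (¬p2 ∨ p3)
  F T T  ✗ fails (¬p3 ∨ p1)
  T F F  ✓ satisfies all
  T F T  ✗ fails (¬p1 ∨ ¬p3)
  T T F  ✗ fails (¬p2 ∨ p3 ∨ ¬p1)
  T T T  ✗ fails (¬p1 ∨ ¬p3)
1 of the 8 rows is a model.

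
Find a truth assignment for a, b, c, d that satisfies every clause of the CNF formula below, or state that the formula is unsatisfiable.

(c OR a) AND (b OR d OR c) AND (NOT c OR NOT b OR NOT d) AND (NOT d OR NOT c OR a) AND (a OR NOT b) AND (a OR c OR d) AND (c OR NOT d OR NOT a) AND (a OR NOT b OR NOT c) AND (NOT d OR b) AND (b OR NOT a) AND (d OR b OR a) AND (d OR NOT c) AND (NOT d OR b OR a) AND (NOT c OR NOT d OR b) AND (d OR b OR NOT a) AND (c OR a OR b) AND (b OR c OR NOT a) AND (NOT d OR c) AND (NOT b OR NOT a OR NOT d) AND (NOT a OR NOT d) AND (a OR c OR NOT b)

a=true; b=true; c=false; d=false

Try c = false.
From the singleton clause (a), a = true.
From the singleton clause (NOT d), d = false.
From the singleton clause (b), b = true.
This assignment satisfies each clause.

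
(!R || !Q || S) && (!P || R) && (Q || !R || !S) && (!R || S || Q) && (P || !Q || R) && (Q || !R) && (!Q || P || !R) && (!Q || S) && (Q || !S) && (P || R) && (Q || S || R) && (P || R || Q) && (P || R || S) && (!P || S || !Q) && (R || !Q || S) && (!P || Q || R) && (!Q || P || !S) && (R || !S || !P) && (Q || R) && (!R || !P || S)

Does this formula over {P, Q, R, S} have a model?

Satisfiable

Case P = true:
(R) alone gives R = true.
(Q) alone gives Q = true.
(S) alone gives S = true.
Every clause now holds.
A satisfying assignment: P ↦ true, Q ↦ true, R ↦ true, S ↦ true.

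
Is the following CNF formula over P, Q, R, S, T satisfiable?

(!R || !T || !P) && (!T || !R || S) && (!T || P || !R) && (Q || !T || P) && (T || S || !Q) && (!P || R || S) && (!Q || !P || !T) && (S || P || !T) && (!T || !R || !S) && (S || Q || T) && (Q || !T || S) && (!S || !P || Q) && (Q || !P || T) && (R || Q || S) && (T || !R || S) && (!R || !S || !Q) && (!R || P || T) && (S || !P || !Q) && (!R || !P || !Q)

Suppose R = false.
Suppose P = false.
Suppose Q = true.
Suppose T = false.
(S) alone gives S = true.
All clauses are satisfied.
A satisfying assignment: P=false,  Q=true,  R=false,  S=true,  T=false.

Yes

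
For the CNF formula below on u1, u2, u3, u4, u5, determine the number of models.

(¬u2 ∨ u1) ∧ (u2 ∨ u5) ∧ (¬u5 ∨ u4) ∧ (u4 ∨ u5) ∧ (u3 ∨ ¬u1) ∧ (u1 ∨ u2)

There are 2^5 = 32 truth assignments over (u1, u2, u3, u4, u5).
Split on u5. With u5 = True, the clauses containing u5 are satisfied and ¬u5 drops from the rest; 2 of the 2^4 = 16 assignments to the other variables satisfy what remains.
With u5 = False, by the same count on the reduced clause set, 1 assignment works.
(One model: u1=T, u2=F, u3=T, u4=T, u5=T.)
Total: 2 + 1 = 3.

3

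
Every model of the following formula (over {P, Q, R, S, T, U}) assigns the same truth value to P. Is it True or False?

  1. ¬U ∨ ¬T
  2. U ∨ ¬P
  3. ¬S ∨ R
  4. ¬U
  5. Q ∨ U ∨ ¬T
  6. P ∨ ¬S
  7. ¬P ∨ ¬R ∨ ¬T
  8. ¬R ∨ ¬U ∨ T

Suppose P = True.
The clause (U) is unit, so U = True.
But (¬U) is also a unit clause — contradiction.
So every satisfying assignment has P = False.

False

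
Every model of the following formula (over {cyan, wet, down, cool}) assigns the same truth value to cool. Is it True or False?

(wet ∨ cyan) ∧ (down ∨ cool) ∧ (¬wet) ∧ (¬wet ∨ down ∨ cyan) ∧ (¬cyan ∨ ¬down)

True

Suppose cool = False.
Unit clause (down) forces down = True.
Unit clause (¬wet) forces wet = False.
Unit clause (cyan) forces cyan = True.
That conflicts with the unit clause (¬cyan).
So every satisfying assignment has cool = True.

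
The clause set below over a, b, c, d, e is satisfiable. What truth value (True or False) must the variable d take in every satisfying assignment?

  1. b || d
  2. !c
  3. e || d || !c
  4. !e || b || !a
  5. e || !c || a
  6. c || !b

Suppose d = false.
The clause (b) is unit, so b = true.
The clause (!c) is unit, so c = false.
But (c) is also a unit clause — contradiction.
So every satisfying assignment has d = True.

True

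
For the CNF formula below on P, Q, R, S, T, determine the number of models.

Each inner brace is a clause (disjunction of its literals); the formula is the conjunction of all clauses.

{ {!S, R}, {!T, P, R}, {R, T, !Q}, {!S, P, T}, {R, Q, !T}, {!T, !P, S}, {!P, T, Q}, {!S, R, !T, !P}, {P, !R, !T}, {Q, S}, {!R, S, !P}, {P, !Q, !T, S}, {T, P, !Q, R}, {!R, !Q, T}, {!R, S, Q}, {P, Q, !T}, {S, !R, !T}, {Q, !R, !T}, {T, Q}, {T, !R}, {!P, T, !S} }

There are 2^5 = 32 truth assignments over (P, Q, R, S, T).
Split on Q. With Q = true, the clauses containing Q are satisfied and !Q drops from the rest; 1 of the 2^4 = 16 assignments to the other variables satisfy what remains.
With Q = false, by the same count on the reduced clause set, 0 assignments work.
(One model: P=T, Q=T, R=T, S=T, T=T.)
Total: 1 + 0 = 1.

1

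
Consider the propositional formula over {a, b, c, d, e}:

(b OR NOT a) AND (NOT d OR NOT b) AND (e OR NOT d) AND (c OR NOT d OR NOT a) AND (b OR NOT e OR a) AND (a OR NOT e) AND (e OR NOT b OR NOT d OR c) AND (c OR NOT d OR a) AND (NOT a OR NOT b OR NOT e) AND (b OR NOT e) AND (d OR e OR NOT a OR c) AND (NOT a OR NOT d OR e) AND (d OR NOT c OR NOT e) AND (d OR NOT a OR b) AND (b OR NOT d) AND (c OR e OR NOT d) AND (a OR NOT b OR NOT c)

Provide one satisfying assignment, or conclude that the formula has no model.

a: true,  b: true,  c: true,  d: false,  e: false

Suppose b = true.
The clause (NOT d) is unit, so d = false.
Suppose a = true.
The clause (NOT e) is unit, so e = false.
The clause (c) is unit, so c = true.
This assignment satisfies each clause.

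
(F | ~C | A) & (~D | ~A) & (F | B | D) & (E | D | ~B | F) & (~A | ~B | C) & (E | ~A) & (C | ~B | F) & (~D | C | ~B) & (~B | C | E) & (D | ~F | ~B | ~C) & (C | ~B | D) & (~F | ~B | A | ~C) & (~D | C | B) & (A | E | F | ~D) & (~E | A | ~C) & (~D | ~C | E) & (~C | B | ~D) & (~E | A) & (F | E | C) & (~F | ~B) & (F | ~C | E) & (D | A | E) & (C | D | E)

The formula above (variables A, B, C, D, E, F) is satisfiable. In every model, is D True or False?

False

Suppose D = 1.
(~A) alone gives A = 0.
(~E) alone gives E = 0.
(F) alone gives F = 1.
(~C) alone gives C = 0.
(~B) alone gives B = 0.
That conflicts with the unit clause (B).
So every satisfying assignment has D = False.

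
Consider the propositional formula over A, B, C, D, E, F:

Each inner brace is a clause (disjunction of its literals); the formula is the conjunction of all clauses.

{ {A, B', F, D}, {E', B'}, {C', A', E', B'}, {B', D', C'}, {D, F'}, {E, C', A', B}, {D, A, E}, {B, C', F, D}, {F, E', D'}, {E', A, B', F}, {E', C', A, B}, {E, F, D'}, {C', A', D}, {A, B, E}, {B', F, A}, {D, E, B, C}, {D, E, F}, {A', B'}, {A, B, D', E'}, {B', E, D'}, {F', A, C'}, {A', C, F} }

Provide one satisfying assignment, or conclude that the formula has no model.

A: 1, B: 0, C: 0, D: 1, E: 0, F: 1

Branch on E: set E = 0.
Branch on D: set D = 1.
From the singleton clause (F), F = 1.
From the singleton clause (B'), B = 0.
From the singleton clause (A), A = 1.
From the singleton clause (C'), C = 0.
This assignment satisfies each clause.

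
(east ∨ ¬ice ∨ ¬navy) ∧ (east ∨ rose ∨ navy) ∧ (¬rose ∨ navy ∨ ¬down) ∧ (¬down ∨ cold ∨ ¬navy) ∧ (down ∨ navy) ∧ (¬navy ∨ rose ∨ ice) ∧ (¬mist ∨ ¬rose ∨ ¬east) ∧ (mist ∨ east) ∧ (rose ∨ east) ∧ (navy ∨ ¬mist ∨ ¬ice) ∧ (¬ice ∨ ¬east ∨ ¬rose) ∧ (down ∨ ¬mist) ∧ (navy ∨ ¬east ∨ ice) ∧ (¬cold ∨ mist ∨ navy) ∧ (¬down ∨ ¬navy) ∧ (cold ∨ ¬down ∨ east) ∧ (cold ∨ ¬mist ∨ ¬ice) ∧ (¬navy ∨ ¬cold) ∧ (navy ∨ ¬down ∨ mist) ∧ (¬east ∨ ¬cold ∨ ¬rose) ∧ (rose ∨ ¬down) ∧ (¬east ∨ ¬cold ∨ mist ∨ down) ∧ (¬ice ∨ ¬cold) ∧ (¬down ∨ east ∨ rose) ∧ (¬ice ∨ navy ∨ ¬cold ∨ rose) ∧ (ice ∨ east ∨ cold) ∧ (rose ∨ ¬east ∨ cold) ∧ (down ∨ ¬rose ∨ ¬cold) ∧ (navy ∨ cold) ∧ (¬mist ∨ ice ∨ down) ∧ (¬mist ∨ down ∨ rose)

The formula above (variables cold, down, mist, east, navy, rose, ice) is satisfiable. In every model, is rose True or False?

True

Suppose rose = False.
From the singleton clause (east), east = True.
From the singleton clause (¬down), down = False.
From the singleton clause (navy), navy = True.
From the singleton clause (ice), ice = True.
From the singleton clause (¬mist), mist = False.
From the singleton clause (¬cold), cold = False.
Now (cold) is unsatisfied and unit — conflict.
So every satisfying assignment has rose = True.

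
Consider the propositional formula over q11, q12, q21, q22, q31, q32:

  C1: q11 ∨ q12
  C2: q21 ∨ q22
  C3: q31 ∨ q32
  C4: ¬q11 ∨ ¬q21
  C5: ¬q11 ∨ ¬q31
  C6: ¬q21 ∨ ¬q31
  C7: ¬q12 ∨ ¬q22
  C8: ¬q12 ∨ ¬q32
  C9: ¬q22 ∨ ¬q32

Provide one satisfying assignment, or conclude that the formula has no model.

UNSATISFIABLE

Case q11 = True:
The clause (¬q21) is unit, so q21 = False.
The clause (q22) is unit, so q22 = True.
The clause (¬q31) is unit, so q31 = False.
The clause (q32) is unit, so q32 = True.
But (¬q32) is also a unit clause — contradiction.
Undo q11 and try q11 = False.
The clause (q12) is unit, so q12 = True.
The clause (¬q22) is unit, so q22 = False.
The clause (q21) is unit, so q21 = True.
The clause (¬q31) is unit, so q31 = False.
The clause (q32) is unit, so q32 = True.
But (¬q32) is also a unit clause — contradiction.
Both values of q11 lead to a conflict.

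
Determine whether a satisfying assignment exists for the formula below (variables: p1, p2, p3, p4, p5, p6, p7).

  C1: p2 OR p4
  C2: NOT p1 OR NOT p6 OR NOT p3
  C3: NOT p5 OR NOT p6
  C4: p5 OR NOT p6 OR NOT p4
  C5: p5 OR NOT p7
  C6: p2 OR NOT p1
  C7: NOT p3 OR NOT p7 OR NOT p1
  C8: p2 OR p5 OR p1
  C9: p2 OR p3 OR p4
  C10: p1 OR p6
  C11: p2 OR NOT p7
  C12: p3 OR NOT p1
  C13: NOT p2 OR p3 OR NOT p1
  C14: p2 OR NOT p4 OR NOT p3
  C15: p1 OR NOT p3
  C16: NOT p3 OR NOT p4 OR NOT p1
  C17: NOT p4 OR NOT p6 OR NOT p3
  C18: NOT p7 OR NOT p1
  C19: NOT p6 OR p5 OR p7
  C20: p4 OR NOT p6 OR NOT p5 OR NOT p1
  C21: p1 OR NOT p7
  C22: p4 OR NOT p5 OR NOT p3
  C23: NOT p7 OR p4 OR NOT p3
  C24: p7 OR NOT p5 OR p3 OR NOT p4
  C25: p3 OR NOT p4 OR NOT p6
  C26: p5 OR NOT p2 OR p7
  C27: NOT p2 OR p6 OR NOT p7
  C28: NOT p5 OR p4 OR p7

No

Branch on p2: set p2 = true.
Branch on p5: set p5 = false.
(NOT p7) alone gives p7 = false.
That conflicts with the unit clause (p7).
That branch fails; take p5 = true instead.
(NOT p6) alone gives p6 = false.
(p1) alone gives p1 = true.
(p3) alone gives p3 = true.
(NOT p7) alone gives p7 = false.
(NOT p4) alone gives p4 = false.
That conflicts with the unit clause (p4).
Either choice for p5 ends in contradiction.
That branch fails; take p2 = false instead.
(p4) alone gives p4 = true.
(NOT p1) alone gives p1 = false.
(p5) alone gives p5 = true.
(NOT p6) alone gives p6 = false.
That conflicts with the unit clause (p6).
Either choice for p2 ends in contradiction.
No assignment satisfies every clause.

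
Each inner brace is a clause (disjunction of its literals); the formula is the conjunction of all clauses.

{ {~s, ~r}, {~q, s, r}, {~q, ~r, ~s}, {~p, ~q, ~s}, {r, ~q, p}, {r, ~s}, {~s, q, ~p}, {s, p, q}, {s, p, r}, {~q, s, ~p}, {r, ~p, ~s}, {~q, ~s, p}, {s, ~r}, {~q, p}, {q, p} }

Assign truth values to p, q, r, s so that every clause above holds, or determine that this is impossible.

Branch on s: set s = 0.
Unit clause (~r) forces r = 0.
Unit clause (~q) forces q = 0.
Unit clause (p) forces p = 1.
This assignment satisfies each clause.

p=1, q=0, r=0, s=0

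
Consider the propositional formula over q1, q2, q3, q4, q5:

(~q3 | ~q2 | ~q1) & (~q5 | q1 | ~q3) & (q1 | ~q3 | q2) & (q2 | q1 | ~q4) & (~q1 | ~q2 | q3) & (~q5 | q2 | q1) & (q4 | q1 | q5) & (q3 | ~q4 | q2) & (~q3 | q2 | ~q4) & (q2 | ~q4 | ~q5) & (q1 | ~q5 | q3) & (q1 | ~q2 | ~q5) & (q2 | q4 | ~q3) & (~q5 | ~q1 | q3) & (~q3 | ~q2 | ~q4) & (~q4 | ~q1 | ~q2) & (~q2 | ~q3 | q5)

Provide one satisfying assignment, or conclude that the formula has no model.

Try q3 = 0.
Try q1 = 0.
(~q5) alone gives q5 = 0.
(q4) alone gives q4 = 1.
(q2) alone gives q2 = 1.
Every clause now holds.

q1 ↦ 0, q2 ↦ 1, q3 ↦ 0, q4 ↦ 1, q5 ↦ 0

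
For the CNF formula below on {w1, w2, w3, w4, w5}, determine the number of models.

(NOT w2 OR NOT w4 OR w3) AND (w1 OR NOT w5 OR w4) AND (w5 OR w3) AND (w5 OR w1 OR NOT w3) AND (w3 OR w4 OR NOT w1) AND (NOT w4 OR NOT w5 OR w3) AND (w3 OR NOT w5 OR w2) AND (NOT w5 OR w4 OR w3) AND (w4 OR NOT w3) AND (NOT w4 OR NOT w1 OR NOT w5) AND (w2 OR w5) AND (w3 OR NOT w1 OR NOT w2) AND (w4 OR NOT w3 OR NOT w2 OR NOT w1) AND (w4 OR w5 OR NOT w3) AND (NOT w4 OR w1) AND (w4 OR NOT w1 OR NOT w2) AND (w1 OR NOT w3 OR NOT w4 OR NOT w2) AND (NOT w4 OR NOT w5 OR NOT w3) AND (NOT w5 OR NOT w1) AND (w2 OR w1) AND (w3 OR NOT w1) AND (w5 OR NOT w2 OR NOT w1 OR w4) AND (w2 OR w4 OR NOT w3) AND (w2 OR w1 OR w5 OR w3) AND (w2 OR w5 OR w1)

1

There are 2^5 = 32 truth assignments over (w1, w2, w3, w4, w5).
Split on w1. With w1 = true, the clauses containing w1 are satisfied and NOT w1 drops from the rest; 1 of the 2^4 = 16 assignments to the other variables satisfy what remains.
With w1 = false, by the same count on the reduced clause set, 0 assignments work.
(One model: w1=T, w2=T, w3=T, w4=T, w5=F.)
Total: 1 + 0 = 1.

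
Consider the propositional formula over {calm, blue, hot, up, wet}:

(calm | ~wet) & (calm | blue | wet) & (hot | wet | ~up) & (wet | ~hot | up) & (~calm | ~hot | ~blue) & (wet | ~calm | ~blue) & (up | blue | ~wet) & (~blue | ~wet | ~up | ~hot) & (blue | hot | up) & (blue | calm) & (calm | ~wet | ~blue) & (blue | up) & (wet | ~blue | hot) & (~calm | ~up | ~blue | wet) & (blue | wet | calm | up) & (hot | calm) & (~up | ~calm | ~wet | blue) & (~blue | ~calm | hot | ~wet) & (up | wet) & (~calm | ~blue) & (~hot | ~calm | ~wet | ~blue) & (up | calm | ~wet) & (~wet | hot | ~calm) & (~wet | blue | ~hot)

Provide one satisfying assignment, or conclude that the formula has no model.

Try calm = 1.
From the singleton clause (~blue), blue = 0.
From the singleton clause (up), up = 1.
From the singleton clause (~wet), wet = 0.
From the singleton clause (hot), hot = 1.
Every clause now holds.

calm ↦ 1, blue ↦ 0, hot ↦ 1, up ↦ 1, wet ↦ 0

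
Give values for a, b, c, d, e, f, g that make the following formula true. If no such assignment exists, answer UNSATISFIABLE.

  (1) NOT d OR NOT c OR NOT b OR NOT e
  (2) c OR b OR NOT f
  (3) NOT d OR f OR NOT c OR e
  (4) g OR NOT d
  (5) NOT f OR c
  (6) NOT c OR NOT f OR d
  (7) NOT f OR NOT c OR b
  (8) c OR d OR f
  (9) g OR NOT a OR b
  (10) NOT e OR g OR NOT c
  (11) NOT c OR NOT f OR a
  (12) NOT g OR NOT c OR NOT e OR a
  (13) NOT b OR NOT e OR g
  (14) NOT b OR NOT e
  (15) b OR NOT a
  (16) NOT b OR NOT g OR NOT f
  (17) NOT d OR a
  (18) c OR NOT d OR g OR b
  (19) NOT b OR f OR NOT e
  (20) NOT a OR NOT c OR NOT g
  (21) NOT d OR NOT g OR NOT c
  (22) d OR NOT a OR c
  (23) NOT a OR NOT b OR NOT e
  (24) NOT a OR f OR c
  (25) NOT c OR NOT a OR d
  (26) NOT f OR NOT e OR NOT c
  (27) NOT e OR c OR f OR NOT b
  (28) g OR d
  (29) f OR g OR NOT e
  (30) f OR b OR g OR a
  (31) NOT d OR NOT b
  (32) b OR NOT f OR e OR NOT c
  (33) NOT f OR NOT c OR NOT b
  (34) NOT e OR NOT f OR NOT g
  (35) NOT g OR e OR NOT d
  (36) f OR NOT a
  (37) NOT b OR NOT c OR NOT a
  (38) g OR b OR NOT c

a: false, b: false, c: true, d: false, e: false, f: false, g: true

Case g = true:
Case f = false:
Unit clause (NOT a) forces a = false.
Unit clause (NOT d) forces d = false.
Unit clause (c) forces c = true.
Unit clause (NOT e) forces e = false.
No clause remains; b is free.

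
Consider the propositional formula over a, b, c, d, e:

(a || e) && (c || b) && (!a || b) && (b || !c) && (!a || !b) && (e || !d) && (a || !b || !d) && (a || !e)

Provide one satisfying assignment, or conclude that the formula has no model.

UNSATISFIABLE

Branch on a: set a = true.
The clause (b) is unit, so b = true.
Now (!b) is unsatisfied and unit — conflict.
Undo a and try a = false.
The clause (e) is unit, so e = true.
Now (!e) is unsatisfied and unit — conflict.
Neither a = true nor a = false works.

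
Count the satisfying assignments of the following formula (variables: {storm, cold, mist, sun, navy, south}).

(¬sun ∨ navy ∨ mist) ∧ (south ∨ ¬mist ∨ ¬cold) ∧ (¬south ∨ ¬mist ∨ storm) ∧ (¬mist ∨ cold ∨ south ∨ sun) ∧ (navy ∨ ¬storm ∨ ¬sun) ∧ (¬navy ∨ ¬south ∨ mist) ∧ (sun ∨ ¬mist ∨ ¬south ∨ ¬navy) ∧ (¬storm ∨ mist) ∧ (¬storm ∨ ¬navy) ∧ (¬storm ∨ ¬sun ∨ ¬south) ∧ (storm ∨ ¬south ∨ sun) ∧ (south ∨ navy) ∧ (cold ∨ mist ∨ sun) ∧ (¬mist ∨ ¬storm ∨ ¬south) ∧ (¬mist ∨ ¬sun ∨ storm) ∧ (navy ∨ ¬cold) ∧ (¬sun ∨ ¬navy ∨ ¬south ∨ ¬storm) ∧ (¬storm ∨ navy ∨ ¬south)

There are 2^6 = 64 truth assignments over (storm, cold, mist, sun, navy, south).
Split on cold. With cold = True, the clauses containing cold are satisfied and ¬cold drops from the rest; 2 of the 2^5 = 32 assignments to the other variables satisfy what remains.
With cold = False, by the same count on the reduced clause set, 1 assignment works.
(One model: storm=F, cold=F, mist=F, sun=T, navy=T, south=F.)
Total: 2 + 1 = 3.

3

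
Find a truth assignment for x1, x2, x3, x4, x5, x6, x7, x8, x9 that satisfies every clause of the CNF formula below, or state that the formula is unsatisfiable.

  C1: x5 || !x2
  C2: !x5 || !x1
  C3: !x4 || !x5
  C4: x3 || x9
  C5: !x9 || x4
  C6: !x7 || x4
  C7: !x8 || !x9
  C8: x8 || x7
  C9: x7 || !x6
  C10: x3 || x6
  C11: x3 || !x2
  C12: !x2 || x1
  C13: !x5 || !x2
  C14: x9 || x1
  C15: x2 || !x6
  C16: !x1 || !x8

x1: false,  x2: false,  x3: true,  x4: true,  x5: false,  x6: false,  x7: true,  x8: false,  x9: true

Suppose x5 = false.
From the singleton clause (!x2), x2 = false.
From the singleton clause (!x6), x6 = false.
From the singleton clause (x3), x3 = true.
Suppose x9 = true.
From the singleton clause (x4), x4 = true.
From the singleton clause (!x8), x8 = false.
From the singleton clause (x7), x7 = true.
Every clause is now satisfied; x1 is unconstrained.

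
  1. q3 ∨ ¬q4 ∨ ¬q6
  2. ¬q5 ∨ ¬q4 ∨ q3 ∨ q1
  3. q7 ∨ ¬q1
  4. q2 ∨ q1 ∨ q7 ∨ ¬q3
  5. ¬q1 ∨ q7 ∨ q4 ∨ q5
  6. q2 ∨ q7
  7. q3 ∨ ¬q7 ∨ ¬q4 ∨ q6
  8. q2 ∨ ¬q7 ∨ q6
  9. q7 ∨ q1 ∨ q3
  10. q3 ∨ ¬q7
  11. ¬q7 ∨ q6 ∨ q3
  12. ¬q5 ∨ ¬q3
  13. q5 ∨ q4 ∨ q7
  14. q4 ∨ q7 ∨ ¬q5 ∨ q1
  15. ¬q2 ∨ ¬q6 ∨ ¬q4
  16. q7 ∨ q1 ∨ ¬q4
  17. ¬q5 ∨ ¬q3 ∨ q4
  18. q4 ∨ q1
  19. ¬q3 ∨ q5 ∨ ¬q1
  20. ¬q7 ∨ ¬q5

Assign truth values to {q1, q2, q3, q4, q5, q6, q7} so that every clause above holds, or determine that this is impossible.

q1 ↦ False,  q2 ↦ True,  q3 ↦ True,  q4 ↦ True,  q5 ↦ False,  q6 ↦ False,  q7 ↦ True

Try q7 = True.
From the singleton clause (q3), q3 = True.
From the singleton clause (¬q5), q5 = False.
From the singleton clause (¬q1), q1 = False.
From the singleton clause (q4), q4 = True.
Try q2 = True.
From the singleton clause (¬q6), q6 = False.
Every clause now holds.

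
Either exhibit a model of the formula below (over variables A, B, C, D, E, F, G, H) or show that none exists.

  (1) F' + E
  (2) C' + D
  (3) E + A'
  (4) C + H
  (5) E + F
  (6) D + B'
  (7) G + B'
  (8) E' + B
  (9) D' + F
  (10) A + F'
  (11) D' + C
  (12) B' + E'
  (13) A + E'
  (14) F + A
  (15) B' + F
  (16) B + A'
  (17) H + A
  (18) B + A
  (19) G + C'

Branch on F: set F = 0.
From the singleton clause (E), E = 1.
From the singleton clause (B), B = 1.
But (B') is also a unit clause — contradiction.
Undo F and try F = 1.
From the singleton clause (E), E = 1.
From the singleton clause (B), B = 1.
But (B') is also a unit clause — contradiction.
Both values of F lead to a conflict.

UNSATISFIABLE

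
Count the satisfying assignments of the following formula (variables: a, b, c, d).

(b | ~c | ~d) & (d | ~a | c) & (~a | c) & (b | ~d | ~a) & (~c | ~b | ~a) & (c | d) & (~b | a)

3

There are 2^4 = 16 truth assignments over (a, b, c, d).
Check each against the 7 clauses (columns in the order a, b, c, d):
  F F F F  ✗ fails (c | d)
  F F F T  ✓ satisfies all
  F F T F  ✓ satisfies all
  F F T T  ✗ fails (b | ~c | ~d)
  F T F F  ✗ fails (c | d)
  F T F T  ✗ fails (~b | a)
  F T T F  ✗ fails (~b | a)
  F T T T  ✗ fails (~b | a)
  T F F F  ✗ fails (d | ~a | c)
  T F F T  ✗ fails (~a | c)
  T F T F  ✓ satisfies all
  T F T T  ✗ fails (b | ~c | ~d)
  T T F F  ✗ fails (d | ~a | c)
  T T F T  ✗ fails (~a | c)
  T T T F  ✗ fails (~c | ~b | ~a)
  T T T T  ✗ fails (~c | ~b | ~a)
3 of the 16 rows are models.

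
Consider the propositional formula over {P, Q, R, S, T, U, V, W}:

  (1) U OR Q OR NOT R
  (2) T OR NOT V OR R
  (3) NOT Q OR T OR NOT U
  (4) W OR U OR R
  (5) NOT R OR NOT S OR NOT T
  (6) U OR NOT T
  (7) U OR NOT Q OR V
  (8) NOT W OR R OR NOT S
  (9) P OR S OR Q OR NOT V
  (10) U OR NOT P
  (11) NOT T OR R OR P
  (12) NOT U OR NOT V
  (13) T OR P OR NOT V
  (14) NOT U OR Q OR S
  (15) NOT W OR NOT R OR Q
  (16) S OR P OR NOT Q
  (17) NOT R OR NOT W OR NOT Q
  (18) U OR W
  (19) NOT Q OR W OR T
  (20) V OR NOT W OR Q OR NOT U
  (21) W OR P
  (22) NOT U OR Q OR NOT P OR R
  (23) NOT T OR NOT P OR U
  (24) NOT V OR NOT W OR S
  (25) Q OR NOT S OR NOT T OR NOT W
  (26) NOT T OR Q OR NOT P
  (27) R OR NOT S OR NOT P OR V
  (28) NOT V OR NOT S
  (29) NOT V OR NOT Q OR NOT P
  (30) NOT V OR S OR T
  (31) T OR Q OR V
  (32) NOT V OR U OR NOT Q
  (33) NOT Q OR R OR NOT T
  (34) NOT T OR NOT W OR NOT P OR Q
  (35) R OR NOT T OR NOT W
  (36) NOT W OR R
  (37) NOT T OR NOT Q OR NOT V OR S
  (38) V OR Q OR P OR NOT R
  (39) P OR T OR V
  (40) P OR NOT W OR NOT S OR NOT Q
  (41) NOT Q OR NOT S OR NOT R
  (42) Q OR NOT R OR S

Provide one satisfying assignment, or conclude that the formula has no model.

P ↦ true, Q ↦ true, R ↦ true, S ↦ false, T ↦ true, U ↦ true, V ↦ false, W ↦ false

Case U = true:
The clause (NOT V) is unit, so V = false.
Case Q = true:
The clause (T) is unit, so T = true.
The clause (R) is unit, so R = true.
The clause (NOT S) is unit, so S = false.
The clause (P) is unit, so P = true.
The clause (NOT W) is unit, so W = false.
Every clause now holds.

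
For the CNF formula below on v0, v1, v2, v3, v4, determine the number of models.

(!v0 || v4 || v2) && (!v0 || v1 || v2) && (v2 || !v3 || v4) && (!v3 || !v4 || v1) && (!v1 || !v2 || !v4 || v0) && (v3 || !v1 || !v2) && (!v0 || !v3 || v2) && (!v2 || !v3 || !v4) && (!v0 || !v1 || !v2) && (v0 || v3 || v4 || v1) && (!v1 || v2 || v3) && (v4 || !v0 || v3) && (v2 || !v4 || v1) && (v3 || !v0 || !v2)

5

There are 2^5 = 32 truth assignments over (v0, v1, v2, v3, v4).
Split on v1. With v1 = true, the clauses containing v1 are satisfied and !v1 drops from the rest; 2 of the 2^4 = 16 assignments to the other variables satisfy what remains.
With v1 = false, by the same count on the reduced clause set, 3 assignments work.
(One model: v0=F, v1=F, v2=T, v3=F, v4=T.)
Total: 2 + 3 = 5.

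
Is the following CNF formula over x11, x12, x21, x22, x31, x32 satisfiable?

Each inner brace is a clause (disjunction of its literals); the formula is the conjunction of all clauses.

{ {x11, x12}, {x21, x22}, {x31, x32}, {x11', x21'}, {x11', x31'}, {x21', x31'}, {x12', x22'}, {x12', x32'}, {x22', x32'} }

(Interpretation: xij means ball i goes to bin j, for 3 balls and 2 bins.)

Unsatisfiable

Branch on x11: set x11 = 1.
The clause (x21') is unit, so x21 = 0.
The clause (x22) is unit, so x22 = 1.
The clause (x31') is unit, so x31 = 0.
The clause (x32) is unit, so x32 = 1.
But (x32') is also a unit clause — contradiction.
Undo x11 and try x11 = 0.
The clause (x12) is unit, so x12 = 1.
The clause (x22') is unit, so x22 = 0.
The clause (x21) is unit, so x21 = 1.
The clause (x31') is unit, so x31 = 0.
The clause (x32) is unit, so x32 = 1.
But (x32') is also a unit clause — contradiction.
Neither x11 = 1 nor x11 = 0 works.
No assignment satisfies every clause.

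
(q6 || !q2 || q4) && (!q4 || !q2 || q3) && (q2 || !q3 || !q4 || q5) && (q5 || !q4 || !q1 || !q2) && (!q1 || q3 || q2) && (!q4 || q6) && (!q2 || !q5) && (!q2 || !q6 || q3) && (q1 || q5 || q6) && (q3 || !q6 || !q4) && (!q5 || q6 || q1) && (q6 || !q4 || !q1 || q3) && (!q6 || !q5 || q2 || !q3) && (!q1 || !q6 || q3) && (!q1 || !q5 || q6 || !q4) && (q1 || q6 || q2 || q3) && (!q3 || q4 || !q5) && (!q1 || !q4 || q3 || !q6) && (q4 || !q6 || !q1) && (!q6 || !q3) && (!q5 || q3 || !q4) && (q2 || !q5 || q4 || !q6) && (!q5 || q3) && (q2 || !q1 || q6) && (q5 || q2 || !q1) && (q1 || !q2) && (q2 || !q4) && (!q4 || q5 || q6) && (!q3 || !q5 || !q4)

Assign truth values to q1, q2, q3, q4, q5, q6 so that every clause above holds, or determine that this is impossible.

Branch on q4: set q4 = false.
Branch on q6: set q6 = true.
Unit clause (!q1) forces q1 = false.
Unit clause (!q3) forces q3 = false.
Unit clause (!q2) forces q2 = false.
Unit clause (!q5) forces q5 = false.
All clauses are satisfied.

q1 ↦ false, q2 ↦ false, q3 ↦ false, q4 ↦ false, q5 ↦ false, q6 ↦ true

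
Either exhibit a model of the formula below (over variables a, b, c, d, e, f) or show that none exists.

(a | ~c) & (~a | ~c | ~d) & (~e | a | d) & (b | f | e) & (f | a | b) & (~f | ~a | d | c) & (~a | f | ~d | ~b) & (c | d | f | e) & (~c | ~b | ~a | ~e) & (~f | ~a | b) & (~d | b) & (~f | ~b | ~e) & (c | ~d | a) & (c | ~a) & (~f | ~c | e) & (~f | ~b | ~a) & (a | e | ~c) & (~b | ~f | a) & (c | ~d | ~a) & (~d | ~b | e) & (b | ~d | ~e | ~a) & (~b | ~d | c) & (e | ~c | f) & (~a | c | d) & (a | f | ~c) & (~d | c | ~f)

Case a = 1:
From the singleton clause (c), c = 1.
From the singleton clause (~d), d = 0.
Case b = 0:
From the singleton clause (~f), f = 0.
From the singleton clause (e), e = 1.
This assignment satisfies each clause.

a: 1, b: 0, c: 1, d: 0, e: 1, f: 0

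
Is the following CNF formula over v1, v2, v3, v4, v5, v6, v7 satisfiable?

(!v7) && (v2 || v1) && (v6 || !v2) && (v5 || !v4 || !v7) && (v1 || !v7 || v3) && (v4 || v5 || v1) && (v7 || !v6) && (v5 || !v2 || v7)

Yes

The clause (!v7) is unit, so v7 = false.
The clause (!v6) is unit, so v6 = false.
The clause (!v2) is unit, so v2 = false.
The clause (v1) is unit, so v1 = true.
Every clause is now satisfied; v3, v4, v5 are unconstrained.
A satisfying assignment: v1: true; v2: false; v3: true; v4: true; v5: true; v6: false; v7: false.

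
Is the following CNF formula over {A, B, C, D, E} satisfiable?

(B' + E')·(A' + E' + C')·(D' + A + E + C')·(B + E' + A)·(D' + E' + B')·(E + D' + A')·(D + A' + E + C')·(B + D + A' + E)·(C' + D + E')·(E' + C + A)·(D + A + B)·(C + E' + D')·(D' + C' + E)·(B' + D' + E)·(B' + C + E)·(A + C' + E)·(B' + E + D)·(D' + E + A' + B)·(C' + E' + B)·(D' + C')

Branch on B: set B = 0.
Branch on E: set E = 0.
Branch on D: set D = 1.
From the singleton clause (A'), A = 0.
From the singleton clause (C'), C = 0.
Every clause now holds.
A satisfying assignment: A ↦ 0, B ↦ 0, C ↦ 0, D ↦ 1, E ↦ 0.

Yes, satisfiable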